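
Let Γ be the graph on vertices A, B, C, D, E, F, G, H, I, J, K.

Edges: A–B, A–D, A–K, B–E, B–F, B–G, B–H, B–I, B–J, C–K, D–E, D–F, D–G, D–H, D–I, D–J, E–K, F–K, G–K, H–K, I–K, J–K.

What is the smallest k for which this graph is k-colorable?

2

B and G are adjacent, so at least 2 colors are needed.
2 colors suffice: color red → {B, D, K}; color blue → {A, C, E, F, G, H, I, J}. Each edge has distinct colors on its endpoints.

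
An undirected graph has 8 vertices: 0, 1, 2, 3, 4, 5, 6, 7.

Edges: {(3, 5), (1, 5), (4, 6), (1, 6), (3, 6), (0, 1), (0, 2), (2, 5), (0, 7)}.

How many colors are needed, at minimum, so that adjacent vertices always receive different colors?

2

2 and 5 are adjacent, so at least 2 colors are needed.
One proper 2-coloring: 0=red, 1=blue, 2=blue, 3=blue, 4=blue, 5=red, 6=red, 7=blue. Every edge joins two different colors.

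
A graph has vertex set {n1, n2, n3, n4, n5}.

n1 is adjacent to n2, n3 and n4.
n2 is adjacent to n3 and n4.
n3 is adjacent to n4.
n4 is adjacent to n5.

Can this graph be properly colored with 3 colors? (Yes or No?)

n1, n2, n3, n4 are mutually adjacent (a clique of size 4), so at least 4 colors are needed.
So 3 colors are not enough.

No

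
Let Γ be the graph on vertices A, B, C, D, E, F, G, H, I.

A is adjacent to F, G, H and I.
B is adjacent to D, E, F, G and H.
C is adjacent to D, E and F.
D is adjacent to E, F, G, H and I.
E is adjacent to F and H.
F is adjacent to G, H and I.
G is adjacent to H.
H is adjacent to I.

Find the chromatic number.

5

B, D, F, G, H are pairwise adjacent (a clique of size 5), so at least 5 colors are needed.
A valid assignment using 5 colors: A=green, B=purple, C=blue, D=green, E=yellow, F=red, G=yellow, H=blue, I=yellow. Each edge has distinct colors on its endpoints.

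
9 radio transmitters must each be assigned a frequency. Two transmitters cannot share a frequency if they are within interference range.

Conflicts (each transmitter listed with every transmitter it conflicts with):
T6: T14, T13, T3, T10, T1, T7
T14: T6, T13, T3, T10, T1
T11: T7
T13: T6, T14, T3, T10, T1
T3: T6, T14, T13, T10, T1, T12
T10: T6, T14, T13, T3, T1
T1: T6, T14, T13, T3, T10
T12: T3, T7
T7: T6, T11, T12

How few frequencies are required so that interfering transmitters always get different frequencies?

6

T6, T14, T13, T3, T10, T1 pairwise conflict, so at least 6 frequencies are needed.
6 frequencies suffice: frequency 1 → {T3, T7}; frequency 2 → {T6, T11, T12}; frequency 3 → {T10}; frequency 4 → {T13}; frequency 5 → {T14}; frequency 6 → {T1}. Each listed conflict is separated.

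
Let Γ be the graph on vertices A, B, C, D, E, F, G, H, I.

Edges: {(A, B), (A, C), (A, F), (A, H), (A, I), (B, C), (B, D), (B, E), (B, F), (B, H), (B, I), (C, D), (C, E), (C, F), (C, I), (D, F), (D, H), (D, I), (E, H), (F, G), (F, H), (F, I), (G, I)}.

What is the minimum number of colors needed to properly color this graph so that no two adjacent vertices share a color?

5

B, C, D, F, I are mutually adjacent (a clique of size 5), so at least 5 colors are needed.
5 colors suffice: color 1 → {E, F}; color 2 → {B, G}; color 3 → {H, I}; color 4 → {C}; color 5 → {A, D}. Every edge joins two different colors.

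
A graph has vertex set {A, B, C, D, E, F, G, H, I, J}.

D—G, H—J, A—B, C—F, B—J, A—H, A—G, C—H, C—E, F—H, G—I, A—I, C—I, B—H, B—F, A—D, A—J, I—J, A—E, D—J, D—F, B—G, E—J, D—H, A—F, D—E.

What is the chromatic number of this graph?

A, D, F, H form a clique, so at least 4 colors are needed.
4 colors suffice: A=1, B=3, C=1, D=3, E=2, F=4, G=2, H=2, I=3, J=4. No two adjacent vertices share a color.

4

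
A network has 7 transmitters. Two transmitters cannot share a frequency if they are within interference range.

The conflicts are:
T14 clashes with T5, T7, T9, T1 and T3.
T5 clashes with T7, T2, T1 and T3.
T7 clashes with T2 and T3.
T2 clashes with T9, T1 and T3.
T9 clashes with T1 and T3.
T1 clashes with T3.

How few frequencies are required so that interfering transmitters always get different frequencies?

4

T14, T5, T7, T3 pairwise conflict, so at least 4 frequencies are needed.
4 frequencies suffice: frequency 1 → {T3}; frequency 2 → {T14, T2}; frequency 3 → {T5, T9}; frequency 4 → {T7, T1}. Every pair that conflicts lands in different frequencies.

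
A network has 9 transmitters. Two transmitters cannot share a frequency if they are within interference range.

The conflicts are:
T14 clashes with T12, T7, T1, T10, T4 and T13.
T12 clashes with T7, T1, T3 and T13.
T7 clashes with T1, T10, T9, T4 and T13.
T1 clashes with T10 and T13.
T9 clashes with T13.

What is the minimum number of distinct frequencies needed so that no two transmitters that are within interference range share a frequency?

5

T14, T12, T7, T1, T13 all conflict with each other, so at least 5 frequencies are needed.
Using 5 frequencies: T14=2, T12=4, T7=1, T1=5, T3=1, T10=3, T9=2, T4=3, T13=3. No two conflicting transmitters share a frequency.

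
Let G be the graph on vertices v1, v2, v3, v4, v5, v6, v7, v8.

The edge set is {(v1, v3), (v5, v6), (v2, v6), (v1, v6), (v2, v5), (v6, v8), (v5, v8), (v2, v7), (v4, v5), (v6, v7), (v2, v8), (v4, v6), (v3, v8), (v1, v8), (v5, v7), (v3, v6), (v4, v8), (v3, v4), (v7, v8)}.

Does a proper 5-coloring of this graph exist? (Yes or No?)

Yes

The chromatic number is 5. v2, v5, v6, v7, v8 are pairwise adjacent (a clique of size 5), so at least 5 colors are needed.
5 colors suffice: color red → {v8}; color blue → {v6}; color green → {v3, v5}; color yellow → {v1, v2, v4}; color purple → {v7}.
That is already a proper 5-coloring.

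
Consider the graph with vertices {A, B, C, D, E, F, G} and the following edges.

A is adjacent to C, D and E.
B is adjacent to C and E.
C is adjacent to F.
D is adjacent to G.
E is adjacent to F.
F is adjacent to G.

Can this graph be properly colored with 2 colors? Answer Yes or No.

No

The cycle D-A-E-F-G-D has odd length 5, so it cannot be 2-colored; at least 3 colors are needed.
So 2 colors are not enough.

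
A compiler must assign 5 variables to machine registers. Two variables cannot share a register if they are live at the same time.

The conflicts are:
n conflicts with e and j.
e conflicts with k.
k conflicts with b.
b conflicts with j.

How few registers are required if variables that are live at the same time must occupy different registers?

3

The cycle n-j-b-k-e-n has odd length 5, so it cannot be 2-colored; at least 3 registers are needed.
3 registers suffice: n=3, e=1, k=2, b=1, j=2. No two conflicting variables share a register.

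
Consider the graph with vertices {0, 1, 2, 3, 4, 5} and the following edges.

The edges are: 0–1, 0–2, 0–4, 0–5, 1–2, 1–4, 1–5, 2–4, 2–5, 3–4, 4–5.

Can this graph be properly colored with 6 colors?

Yes

The chromatic number is 5. 0, 1, 2, 4, 5 form a clique, so at least 5 colors are needed.
5 colors suffice: color red → {4}; color blue → {2, 3}; color green → {0}; color yellow → {5}; color purple → {1}.
Since 6 ≥ 5, a proper 6-coloring certainly exists.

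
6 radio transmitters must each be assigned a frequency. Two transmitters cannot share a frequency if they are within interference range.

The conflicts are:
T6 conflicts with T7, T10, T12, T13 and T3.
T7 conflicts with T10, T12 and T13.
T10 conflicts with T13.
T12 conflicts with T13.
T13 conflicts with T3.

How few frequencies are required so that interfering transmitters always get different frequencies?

T6, T7, T10, T13 pairwise conflict, so at least 4 frequencies are needed.
4 frequencies suffice: T6=2, T7=3, T10=4, T12=4, T13=1, T3=3. No two conflicting transmitters share a frequency.

4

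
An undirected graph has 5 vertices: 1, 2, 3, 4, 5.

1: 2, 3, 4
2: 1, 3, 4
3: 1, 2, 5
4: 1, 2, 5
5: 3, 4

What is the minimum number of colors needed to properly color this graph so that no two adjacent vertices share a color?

1, 2, 4 form a triangle, so at least 3 colors are needed.
3 colors suffice: color a → {3, 4}; color b → {2, 5}; color c → {1}. Each edge has distinct colors on its endpoints.

3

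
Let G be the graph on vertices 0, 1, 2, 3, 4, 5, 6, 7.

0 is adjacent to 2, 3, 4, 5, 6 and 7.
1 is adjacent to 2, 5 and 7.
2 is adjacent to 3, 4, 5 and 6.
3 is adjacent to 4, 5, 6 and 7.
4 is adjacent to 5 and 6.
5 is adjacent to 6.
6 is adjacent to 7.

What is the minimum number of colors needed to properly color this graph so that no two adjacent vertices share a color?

0, 2, 3, 4, 5, 6 form a clique, so at least 6 colors are needed.
A valid assignment using 6 colors: 0=e, 1=a, 2=c, 3=a, 4=f, 5=b, 6=d, 7=b. Every edge joins two different colors.

6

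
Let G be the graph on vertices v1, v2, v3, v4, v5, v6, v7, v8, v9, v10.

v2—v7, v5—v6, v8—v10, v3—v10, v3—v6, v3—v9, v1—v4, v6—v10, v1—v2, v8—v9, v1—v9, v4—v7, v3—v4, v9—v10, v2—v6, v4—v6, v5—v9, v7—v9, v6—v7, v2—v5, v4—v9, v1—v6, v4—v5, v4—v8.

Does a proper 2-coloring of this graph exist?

v1, v4, v6 form a triangle, so at least 3 colors are needed.
So 2 colors are not enough.

No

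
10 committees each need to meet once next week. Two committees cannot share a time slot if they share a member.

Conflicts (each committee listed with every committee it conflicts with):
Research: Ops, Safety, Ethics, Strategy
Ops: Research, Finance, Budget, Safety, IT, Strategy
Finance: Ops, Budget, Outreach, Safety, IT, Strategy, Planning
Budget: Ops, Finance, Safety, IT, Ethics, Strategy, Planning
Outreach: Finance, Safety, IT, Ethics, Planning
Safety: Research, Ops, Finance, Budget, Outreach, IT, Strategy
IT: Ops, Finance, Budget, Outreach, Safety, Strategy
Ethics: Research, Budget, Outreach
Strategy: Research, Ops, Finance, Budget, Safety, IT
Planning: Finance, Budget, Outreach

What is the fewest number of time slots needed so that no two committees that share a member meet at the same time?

Ops, Finance, Budget, Safety, IT, Strategy pairwise conflict, so at least 6 time slots are needed.
6 time slots suffice: time slot 1 → {Safety, Ethics, Planning}; time slot 2 → {Research, Budget, Outreach}; time slot 3 → {Finance}; time slot 4 → {IT}; time slot 5 → {Strategy}; time slot 6 → {Ops}. No two conflicting committees share a time slot.

6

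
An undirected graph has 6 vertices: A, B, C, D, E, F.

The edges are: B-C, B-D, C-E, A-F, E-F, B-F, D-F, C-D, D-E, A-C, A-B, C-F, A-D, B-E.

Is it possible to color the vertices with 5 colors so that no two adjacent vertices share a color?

The chromatic number is 5. B, C, D, E, F are mutually adjacent (a clique of size 5), so at least 5 colors are needed.
5 colors suffice: A=5, B=1, C=2, D=3, E=5, F=4.
That is already a proper 5-coloring.

Yes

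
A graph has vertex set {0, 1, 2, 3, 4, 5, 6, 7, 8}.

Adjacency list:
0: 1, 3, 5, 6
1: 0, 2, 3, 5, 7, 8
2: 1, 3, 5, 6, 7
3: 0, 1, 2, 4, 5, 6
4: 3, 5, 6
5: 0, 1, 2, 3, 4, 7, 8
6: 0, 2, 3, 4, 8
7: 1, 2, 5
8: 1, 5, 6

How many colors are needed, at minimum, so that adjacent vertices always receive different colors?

0, 1, 3, 5 form a clique, so at least 4 colors are needed.
One proper 4-coloring: 0=d, 1=c, 2=d, 3=b, 4=c, 5=a, 6=a, 7=b, 8=b. Every edge joins two different colors.

4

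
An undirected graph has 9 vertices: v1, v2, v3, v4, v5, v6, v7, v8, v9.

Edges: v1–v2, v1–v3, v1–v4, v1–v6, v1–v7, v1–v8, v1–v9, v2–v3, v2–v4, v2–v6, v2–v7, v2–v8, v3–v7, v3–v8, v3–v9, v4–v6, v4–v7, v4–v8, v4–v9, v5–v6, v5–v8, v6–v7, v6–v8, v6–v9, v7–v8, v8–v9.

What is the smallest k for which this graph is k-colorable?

v1, v2, v4, v6, v7, v8 are mutually adjacent (a clique of size 6), so at least 6 colors are needed.
6 colors suffice: v1=2, v2=5, v3=3, v4=4, v5=2, v6=3, v7=6, v8=1, v9=5. No two adjacent vertices share a color.

6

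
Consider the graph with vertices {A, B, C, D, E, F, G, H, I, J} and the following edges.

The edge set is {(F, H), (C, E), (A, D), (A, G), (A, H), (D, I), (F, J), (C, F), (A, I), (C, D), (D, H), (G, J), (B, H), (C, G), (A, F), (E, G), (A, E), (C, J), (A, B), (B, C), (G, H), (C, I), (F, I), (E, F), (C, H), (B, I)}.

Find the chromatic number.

C, D, H are mutually adjacent, so at least 3 colors are needed.
3 colors suffice: A=red, B=green, C=red, D=green, E=blue, F=green, G=green, H=blue, I=blue, J=blue. Every edge joins two different colors.

3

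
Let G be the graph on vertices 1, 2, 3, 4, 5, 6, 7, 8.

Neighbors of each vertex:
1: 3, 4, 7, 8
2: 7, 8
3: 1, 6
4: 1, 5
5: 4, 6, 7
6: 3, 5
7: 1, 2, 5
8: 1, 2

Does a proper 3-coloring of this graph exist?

The chromatic number is 3. The cycle 4-1-3-6-5-4 has odd length 5, so it cannot be 2-colored; at least 3 colors are needed.
3 colors suffice: color a → {1, 2, 5}; color b → {3, 4, 7, 8}; color c → {6}.
That is already a proper 3-coloring.

Yes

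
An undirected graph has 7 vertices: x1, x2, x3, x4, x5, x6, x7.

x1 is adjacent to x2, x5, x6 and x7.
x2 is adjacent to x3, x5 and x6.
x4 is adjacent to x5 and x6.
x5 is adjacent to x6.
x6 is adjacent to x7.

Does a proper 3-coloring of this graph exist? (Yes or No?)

x1, x2, x5, x6 are pairwise adjacent (a clique of size 4), so at least 4 colors are needed.
So 3 colors are not enough.

No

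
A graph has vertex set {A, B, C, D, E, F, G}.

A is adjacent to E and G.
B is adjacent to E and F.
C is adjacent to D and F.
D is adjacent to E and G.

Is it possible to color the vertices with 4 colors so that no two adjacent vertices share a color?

Yes

The chromatic number is 3. The cycle B-F-C-D-E-B has odd length 5, so it cannot be 2-colored; at least 3 colors are needed.
3 colors suffice: color red → {C, E, G}; color blue → {A, B, D}; color green → {F}.
Since 4 ≥ 3, a proper 4-coloring certainly exists.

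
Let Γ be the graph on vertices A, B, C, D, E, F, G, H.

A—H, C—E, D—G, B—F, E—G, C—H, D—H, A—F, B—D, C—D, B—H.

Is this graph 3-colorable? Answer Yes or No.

The chromatic number is 3. B, D, H are pairwise adjacent, so at least 3 colors are needed.
3 colors suffice: color 1 → {F, G, H}; color 2 → {A, D, E}; color 3 → {B, C}.
That is already a proper 3-coloring.

Yes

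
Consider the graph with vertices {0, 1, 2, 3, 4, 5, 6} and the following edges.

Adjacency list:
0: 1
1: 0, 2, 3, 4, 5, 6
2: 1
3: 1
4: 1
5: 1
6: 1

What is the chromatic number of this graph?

1 and 5 are adjacent, so at least 2 colors are needed.
2 colors suffice: color a → {1}; color b → {0, 2, 3, 4, 5, 6}. Each edge has distinct colors on its endpoints.

2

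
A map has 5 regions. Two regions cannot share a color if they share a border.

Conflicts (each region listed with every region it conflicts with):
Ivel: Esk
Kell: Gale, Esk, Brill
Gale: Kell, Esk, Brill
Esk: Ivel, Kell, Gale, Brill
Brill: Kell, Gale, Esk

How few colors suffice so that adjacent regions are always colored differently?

Kell, Gale, Esk, Brill are mutually in conflict, so at least 4 colors are needed.
A valid assignment using 4 colors: Ivel=2, Kell=3, Gale=2, Esk=1, Brill=4. Each listed conflict is separated.

4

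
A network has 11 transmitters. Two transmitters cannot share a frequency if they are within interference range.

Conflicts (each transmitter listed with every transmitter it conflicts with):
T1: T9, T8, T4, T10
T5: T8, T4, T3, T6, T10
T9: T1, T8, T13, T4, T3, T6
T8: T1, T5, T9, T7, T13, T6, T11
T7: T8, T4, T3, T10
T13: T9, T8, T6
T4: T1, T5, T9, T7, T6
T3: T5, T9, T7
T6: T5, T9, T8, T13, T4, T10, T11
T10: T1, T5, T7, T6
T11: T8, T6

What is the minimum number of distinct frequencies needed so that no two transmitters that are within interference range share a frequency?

T9, T8, T13, T6 are mutually in conflict, so at least 4 frequencies are needed.
4 frequencies suffice: T1=2, T5=3, T9=3, T8=1, T7=2, T13=4, T4=1, T3=1, T6=2, T10=1, T11=3. Every pair that conflicts lands in different frequencies.

4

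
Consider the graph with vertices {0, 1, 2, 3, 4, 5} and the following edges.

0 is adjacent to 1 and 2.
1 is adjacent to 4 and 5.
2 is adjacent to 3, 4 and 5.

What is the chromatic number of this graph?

2

2 and 3 are adjacent, so at least 2 colors are needed.
2 colors suffice: color red → {1, 2}; color blue → {0, 3, 4, 5}. Each edge has distinct colors on its endpoints.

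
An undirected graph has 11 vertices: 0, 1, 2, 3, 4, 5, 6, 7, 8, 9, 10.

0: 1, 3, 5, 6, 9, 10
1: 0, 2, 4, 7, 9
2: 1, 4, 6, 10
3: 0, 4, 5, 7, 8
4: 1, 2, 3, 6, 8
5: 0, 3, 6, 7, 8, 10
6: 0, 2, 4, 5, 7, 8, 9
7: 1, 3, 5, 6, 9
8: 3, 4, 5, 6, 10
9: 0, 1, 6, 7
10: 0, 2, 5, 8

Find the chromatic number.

0, 5, 10 form a triangle, so at least 3 colors are needed.
3 colors suffice: color red → {1, 3, 6, 10}; color blue → {0, 2, 7, 8}; color green → {4, 5, 9}. Each edge has distinct colors on its endpoints.

3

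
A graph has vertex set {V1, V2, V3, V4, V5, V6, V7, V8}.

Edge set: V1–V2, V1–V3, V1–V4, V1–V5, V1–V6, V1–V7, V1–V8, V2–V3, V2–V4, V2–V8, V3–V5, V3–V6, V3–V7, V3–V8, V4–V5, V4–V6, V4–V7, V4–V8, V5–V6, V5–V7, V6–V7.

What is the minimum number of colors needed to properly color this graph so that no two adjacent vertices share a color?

5

V1, V4, V5, V6, V7 are pairwise adjacent (a clique of size 5), so at least 5 colors are needed.
One proper 5-coloring: V1=1, V2=4, V3=2, V4=2, V5=3, V6=4, V7=5, V8=3. Every edge joins two different colors.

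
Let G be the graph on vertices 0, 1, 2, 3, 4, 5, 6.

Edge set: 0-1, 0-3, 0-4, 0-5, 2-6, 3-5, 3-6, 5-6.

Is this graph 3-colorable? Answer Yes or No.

The chromatic number is 3. 0, 3, 5 are mutually adjacent, so at least 3 colors are needed.
3 colors suffice: color a → {0, 6}; color b → {1, 2, 3, 4}; color c → {5}.
That is already a proper 3-coloring.

Yes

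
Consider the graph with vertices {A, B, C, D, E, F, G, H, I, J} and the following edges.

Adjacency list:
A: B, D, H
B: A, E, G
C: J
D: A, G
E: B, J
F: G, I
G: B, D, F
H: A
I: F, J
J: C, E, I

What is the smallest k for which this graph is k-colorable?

2

D and G are adjacent, so at least 2 colors are needed.
A valid assignment using 2 colors: A=1, B=2, C=1, D=2, E=1, F=2, G=1, H=2, I=1, J=2. No two adjacent vertices share a color.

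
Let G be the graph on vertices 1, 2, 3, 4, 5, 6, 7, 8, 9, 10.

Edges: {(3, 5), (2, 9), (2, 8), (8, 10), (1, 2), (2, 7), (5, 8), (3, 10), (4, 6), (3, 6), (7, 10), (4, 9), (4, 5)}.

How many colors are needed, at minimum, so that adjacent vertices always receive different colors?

3

The cycle 9-4-5-8-2-9 has odd length 5, so it cannot be 2-colored; at least 3 colors are needed.
3 colors suffice: color red → {2, 5, 6, 10}; color blue → {1, 3, 4, 7, 8}; color green → {9}. Every edge joins two different colors.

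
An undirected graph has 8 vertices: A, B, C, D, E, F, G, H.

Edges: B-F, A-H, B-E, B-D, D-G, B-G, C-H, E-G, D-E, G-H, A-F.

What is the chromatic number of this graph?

B, D, E, G are pairwise adjacent (a clique of size 4), so at least 4 colors are needed.
4 colors suffice: color 1 → {B, H}; color 2 → {A, C, G}; color 3 → {D, F}; color 4 → {E}. Every edge joins two different colors.

4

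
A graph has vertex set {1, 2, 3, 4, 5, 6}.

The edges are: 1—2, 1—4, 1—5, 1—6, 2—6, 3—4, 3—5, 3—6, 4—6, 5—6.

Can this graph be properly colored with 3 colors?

The chromatic number is 3. 1, 5, 6 are mutually adjacent, so at least 3 colors are needed.
A valid assignment using 3 colors: 1=blue, 2=green, 3=blue, 4=green, 5=green, 6=red.
That is already a proper 3-coloring.

Yes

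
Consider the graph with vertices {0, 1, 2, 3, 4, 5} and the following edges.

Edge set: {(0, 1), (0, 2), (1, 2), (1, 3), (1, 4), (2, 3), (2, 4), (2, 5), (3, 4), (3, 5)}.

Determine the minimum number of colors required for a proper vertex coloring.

1, 2, 3, 4 are mutually adjacent (a clique of size 4), so at least 4 colors are needed.
4 colors suffice: 0=b, 1=c, 2=a, 3=b, 4=d, 5=c. No two adjacent vertices share a color.

4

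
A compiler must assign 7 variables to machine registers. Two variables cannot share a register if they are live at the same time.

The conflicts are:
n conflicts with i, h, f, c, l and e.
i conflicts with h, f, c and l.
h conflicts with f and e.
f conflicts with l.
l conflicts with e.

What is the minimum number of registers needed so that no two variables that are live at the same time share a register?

4

n, i, h, f are mutually in conflict, so at least 4 registers are needed.
4 registers suffice: register 1 → {n}; register 2 → {i, e}; register 3 → {f, c}; register 4 → {h, l}. No two conflicting variables share a register.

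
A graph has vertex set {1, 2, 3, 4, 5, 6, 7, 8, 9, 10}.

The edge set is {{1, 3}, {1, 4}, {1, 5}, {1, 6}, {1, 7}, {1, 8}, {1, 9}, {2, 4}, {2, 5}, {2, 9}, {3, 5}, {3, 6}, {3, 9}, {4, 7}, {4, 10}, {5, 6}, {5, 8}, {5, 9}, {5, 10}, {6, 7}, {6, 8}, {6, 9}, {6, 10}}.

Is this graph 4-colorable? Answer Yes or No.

No

1, 3, 5, 6, 9 are mutually adjacent (a clique of size 5), so at least 5 colors are needed.
So 4 colors are not enough.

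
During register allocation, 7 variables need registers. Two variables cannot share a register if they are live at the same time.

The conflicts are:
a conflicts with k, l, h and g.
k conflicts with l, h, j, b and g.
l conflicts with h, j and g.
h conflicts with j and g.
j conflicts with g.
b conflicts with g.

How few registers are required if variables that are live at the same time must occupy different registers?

5

a, k, l, h, g pairwise conflict, so at least 5 registers are needed.
5 registers suffice: register 1 → {k}; register 2 → {g}; register 3 → {h, b}; register 4 → {l}; register 5 → {a, j}. Every pair that conflicts lands in different registers.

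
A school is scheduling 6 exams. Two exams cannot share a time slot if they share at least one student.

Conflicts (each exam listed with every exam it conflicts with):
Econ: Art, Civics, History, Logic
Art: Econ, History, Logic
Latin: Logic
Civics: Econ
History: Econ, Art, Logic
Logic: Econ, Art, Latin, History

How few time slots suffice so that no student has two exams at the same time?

Econ, Art, History, Logic pairwise conflict, so at least 4 time slots are needed.
4 time slots suffice: time slot 1 → {Civics, Logic}; time slot 2 → {Econ, Latin}; time slot 3 → {History}; time slot 4 → {Art}. Every pair that conflicts lands in different time slots.

4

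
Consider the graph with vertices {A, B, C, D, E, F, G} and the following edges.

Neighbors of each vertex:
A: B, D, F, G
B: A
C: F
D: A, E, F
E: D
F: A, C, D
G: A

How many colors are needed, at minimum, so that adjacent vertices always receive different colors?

3

A, D, F are pairwise adjacent, so at least 3 colors are needed.
3 colors suffice: color 1 → {A, C, E}; color 2 → {B, F, G}; color 3 → {D}. Every edge joins two different colors.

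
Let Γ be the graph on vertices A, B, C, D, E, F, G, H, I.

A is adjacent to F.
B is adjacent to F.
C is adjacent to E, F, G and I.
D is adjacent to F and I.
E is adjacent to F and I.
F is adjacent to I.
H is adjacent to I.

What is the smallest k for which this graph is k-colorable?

4

C, E, F, I are pairwise adjacent (a clique of size 4), so at least 4 colors are needed.
4 colors suffice: A=blue, B=blue, C=green, D=green, E=yellow, F=red, G=red, H=red, I=blue. No two adjacent vertices share a color.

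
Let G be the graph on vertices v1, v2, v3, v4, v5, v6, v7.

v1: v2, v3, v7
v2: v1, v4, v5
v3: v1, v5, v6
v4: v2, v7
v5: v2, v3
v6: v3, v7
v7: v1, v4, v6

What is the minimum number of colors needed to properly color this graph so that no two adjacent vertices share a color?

2

v1 and v2 are adjacent, so at least 2 colors are needed.
2 colors suffice: color 1 → {v1, v4, v5, v6}; color 2 → {v2, v3, v7}. Each edge has distinct colors on its endpoints.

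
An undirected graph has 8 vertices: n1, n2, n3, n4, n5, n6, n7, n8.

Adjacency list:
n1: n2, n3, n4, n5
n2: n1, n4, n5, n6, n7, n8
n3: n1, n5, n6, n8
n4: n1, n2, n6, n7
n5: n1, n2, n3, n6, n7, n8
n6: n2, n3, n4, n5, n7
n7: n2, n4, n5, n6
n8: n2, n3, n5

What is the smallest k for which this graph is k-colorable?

n2, n5, n6, n7 are mutually adjacent (a clique of size 4), so at least 4 colors are needed.
4 colors suffice: n1=3, n2=2, n3=2, n4=1, n5=1, n6=3, n7=4, n8=3. Every edge joins two different colors.

4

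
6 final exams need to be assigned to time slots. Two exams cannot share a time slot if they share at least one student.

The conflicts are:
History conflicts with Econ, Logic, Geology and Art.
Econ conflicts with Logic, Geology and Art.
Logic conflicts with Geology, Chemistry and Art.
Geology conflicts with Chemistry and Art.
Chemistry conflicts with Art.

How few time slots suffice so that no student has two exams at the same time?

History, Econ, Logic, Geology, Art all conflict with each other, so at least 5 time slots are needed.
5 time slots suffice: History=4, Econ=5, Logic=1, Geology=2, Chemistry=4, Art=3. Every pair that conflicts lands in different time slots.

5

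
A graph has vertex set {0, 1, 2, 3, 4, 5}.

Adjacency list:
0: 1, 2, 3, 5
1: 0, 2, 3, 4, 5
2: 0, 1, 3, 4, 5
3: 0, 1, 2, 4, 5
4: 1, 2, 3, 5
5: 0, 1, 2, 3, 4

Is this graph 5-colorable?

Yes

The chromatic number is 5. 1, 2, 3, 4, 5 form a clique, so at least 5 colors are needed.
One proper 5-coloring: 0=purple, 1=green, 2=red, 3=blue, 4=purple, 5=yellow.
That is already a proper 5-coloring.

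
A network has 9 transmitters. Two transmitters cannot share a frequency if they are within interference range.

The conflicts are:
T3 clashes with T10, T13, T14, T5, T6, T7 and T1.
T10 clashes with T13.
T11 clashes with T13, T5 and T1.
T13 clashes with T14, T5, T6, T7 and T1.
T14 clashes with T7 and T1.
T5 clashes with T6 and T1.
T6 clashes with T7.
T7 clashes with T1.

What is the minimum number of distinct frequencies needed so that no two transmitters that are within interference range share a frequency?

5

T3, T13, T14, T7, T1 are mutually in conflict, so at least 5 frequencies are needed.
A valid assignment using 5 frequencies: T3=2, T10=3, T11=2, T13=1, T14=5, T5=4, T6=3, T7=4, T1=3. Each listed conflict is separated.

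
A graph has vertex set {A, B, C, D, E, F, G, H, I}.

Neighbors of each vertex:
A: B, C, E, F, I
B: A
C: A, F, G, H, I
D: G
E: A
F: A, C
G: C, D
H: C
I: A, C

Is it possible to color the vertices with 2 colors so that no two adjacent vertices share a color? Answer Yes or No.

No

A, C, I form a triangle, so at least 3 colors are needed.
So 2 colors are not enough.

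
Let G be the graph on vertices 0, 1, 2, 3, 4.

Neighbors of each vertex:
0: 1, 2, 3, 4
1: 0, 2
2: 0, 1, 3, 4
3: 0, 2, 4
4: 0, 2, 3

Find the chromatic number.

4

0, 2, 3, 4 form a clique, so at least 4 colors are needed.
A valid assignment using 4 colors: 0=red, 1=green, 2=blue, 3=yellow, 4=green. Every edge joins two different colors.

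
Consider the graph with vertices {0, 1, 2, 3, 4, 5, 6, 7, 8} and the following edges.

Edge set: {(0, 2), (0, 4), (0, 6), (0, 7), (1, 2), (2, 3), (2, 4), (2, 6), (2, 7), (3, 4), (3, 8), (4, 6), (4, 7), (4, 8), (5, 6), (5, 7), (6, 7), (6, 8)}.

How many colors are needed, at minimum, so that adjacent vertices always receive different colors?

5

0, 2, 4, 6, 7 form a clique, so at least 5 colors are needed.
5 colors suffice: color red → {1, 4, 5}; color blue → {3, 6}; color green → {2, 8}; color yellow → {7}; color purple → {0}. No two adjacent vertices share a color.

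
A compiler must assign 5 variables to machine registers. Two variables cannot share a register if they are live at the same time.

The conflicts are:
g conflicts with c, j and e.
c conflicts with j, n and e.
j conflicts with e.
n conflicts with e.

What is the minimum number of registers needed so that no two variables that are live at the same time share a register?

4

g, c, j, e all conflict with each other, so at least 4 registers are needed.
4 registers suffice: register 1 → {c}; register 2 → {e}; register 3 → {j, n}; register 4 → {g}. No two conflicting variables share a register.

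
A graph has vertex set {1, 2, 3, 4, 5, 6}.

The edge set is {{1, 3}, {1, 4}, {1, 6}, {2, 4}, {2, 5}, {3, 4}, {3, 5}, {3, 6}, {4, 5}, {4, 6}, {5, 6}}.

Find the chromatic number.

4

3, 4, 5, 6 form a clique, so at least 4 colors are needed.
A valid assignment using 4 colors: 1=blue, 2=green, 3=yellow, 4=red, 5=blue, 6=green. Each edge has distinct colors on its endpoints.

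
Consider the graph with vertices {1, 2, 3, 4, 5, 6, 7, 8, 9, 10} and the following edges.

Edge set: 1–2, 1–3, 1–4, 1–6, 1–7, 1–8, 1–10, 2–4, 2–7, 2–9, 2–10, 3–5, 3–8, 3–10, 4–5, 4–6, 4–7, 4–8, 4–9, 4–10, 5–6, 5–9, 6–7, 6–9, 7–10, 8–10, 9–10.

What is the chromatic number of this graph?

1, 2, 4, 7, 10 are mutually adjacent (a clique of size 5), so at least 5 colors are needed.
One proper 5-coloring: 1=green, 2=yellow, 3=red, 4=red, 5=yellow, 6=blue, 7=purple, 8=yellow, 9=green, 10=blue. Every edge joins two different colors.

5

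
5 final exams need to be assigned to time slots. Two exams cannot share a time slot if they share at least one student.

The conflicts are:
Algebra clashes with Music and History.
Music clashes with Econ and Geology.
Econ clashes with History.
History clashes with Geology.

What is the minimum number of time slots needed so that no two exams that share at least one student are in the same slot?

2

Algebra and Music conflict, so at least 2 time slots are needed.
2 time slots suffice: time slot 1 → {Music, History}; time slot 2 → {Algebra, Econ, Geology}. Every pair that conflicts lands in different time slots.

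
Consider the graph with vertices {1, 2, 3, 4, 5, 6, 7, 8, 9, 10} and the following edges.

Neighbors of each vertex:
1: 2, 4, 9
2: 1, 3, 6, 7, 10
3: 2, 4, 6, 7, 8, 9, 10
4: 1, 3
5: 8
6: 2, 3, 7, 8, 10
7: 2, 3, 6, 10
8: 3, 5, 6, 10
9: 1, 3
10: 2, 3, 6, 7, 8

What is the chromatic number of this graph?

2, 3, 6, 7, 10 are mutually adjacent (a clique of size 5), so at least 5 colors are needed.
5 colors suffice: color a → {1, 3, 5}; color b → {4, 9, 10}; color c → {6}; color d → {2, 8}; color e → {7}. No two adjacent vertices share a color.

5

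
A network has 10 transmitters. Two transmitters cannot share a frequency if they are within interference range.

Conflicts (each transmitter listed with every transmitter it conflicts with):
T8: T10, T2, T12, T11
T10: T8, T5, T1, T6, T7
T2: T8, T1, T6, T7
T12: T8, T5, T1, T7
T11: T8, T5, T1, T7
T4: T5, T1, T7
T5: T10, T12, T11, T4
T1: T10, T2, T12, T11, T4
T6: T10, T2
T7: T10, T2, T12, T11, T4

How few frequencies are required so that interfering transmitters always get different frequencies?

T4 and T7 conflict, so at least 2 frequencies are needed.
A valid assignment using 2 frequencies: T8=1, T10=2, T2=2, T12=2, T11=2, T4=2, T5=1, T1=1, T6=1, T7=1. Each listed conflict is separated.

2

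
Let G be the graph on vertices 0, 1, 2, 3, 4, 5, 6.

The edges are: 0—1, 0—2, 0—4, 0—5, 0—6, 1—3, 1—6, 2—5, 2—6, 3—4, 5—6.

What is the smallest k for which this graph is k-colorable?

0, 2, 5, 6 are pairwise adjacent (a clique of size 4), so at least 4 colors are needed.
4 colors suffice: 0=a, 1=c, 2=d, 3=a, 4=b, 5=c, 6=b. Every edge joins two different colors.

4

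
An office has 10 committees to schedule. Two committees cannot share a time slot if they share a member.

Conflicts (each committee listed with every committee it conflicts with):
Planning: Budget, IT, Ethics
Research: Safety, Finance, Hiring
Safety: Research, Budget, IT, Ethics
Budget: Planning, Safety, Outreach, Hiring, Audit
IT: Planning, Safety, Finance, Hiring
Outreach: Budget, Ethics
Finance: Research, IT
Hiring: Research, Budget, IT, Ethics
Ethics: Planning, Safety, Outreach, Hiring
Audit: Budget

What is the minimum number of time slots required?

2

Research and Hiring conflict, so at least 2 time slots are needed.
Using 2 time slots: Planning=2, Research=1, Safety=2, Budget=1, IT=1, Outreach=2, Finance=2, Hiring=2, Ethics=1, Audit=2. Every pair that conflicts lands in different time slots.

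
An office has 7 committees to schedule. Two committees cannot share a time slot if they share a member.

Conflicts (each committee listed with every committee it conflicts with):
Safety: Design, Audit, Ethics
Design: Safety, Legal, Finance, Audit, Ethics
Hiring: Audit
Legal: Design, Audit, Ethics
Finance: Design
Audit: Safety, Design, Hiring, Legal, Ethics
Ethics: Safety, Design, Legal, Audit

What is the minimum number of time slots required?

Design, Legal, Audit, Ethics are mutually in conflict, so at least 4 time slots are needed.
4 time slots suffice: time slot 1 → {Design, Hiring}; time slot 2 → {Finance, Audit}; time slot 3 → {Ethics}; time slot 4 → {Safety, Legal}. Every pair that conflicts lands in different time slots.

4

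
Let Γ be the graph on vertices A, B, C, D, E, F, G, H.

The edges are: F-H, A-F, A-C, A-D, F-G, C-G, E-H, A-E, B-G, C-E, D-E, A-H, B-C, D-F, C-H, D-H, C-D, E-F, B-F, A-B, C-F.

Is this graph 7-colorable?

The chromatic number is 6. A, C, D, E, F, H form a clique, so at least 6 colors are needed.
6 colors suffice: A=3, B=4, C=1, D=5, E=6, F=2, G=3, H=4.
Since 7 ≥ 6, a proper 7-coloring certainly exists.

Yes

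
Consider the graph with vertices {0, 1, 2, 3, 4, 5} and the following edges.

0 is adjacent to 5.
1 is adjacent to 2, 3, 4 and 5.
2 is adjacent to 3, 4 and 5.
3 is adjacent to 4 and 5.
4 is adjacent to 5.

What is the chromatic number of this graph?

5

1, 2, 3, 4, 5 are mutually adjacent (a clique of size 5), so at least 5 colors are needed.
A valid assignment using 5 colors: 0=blue, 1=green, 2=yellow, 3=blue, 4=purple, 5=red. Each edge has distinct colors on its endpoints.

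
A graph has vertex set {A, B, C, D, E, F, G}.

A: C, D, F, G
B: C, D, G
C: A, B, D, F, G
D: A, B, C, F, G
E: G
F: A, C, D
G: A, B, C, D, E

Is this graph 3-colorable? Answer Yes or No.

No

A, C, D, G are pairwise adjacent (a clique of size 4), so at least 4 colors are needed.
So 3 colors are not enough.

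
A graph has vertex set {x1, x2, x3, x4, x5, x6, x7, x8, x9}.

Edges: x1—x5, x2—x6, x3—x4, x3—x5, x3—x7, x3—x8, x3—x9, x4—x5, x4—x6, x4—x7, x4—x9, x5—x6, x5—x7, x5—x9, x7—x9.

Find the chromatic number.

x3, x4, x5, x7, x9 form a clique, so at least 5 colors are needed.
5 colors suffice: color 1 → {x2, x5, x8}; color 2 → {x1, x3, x6}; color 3 → {x4}; color 4 → {x9}; color 5 → {x7}. Every edge joins two different colors.

5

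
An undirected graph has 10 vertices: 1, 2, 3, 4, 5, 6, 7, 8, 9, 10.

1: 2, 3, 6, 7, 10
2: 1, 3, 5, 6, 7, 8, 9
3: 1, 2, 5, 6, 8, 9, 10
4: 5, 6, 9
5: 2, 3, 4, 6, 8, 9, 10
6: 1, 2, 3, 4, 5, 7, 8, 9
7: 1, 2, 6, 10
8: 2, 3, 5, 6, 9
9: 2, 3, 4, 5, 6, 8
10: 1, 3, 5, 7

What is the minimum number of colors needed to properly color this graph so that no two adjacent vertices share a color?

2, 3, 5, 6, 8, 9 are pairwise adjacent (a clique of size 6), so at least 6 colors are needed.
A valid assignment using 6 colors: 1=d, 2=b, 3=c, 4=b, 5=d, 6=a, 7=c, 8=f, 9=e, 10=a. No two adjacent vertices share a color.

6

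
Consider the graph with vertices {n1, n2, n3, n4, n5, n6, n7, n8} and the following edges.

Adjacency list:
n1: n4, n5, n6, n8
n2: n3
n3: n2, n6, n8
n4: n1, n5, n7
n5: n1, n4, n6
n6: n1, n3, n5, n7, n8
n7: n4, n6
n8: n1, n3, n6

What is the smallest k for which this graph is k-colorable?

n1, n4, n5 are pairwise adjacent, so at least 3 colors are needed.
One proper 3-coloring: n1=2, n2=1, n3=2, n4=1, n5=3, n6=1, n7=2, n8=3. Each edge has distinct colors on its endpoints.

3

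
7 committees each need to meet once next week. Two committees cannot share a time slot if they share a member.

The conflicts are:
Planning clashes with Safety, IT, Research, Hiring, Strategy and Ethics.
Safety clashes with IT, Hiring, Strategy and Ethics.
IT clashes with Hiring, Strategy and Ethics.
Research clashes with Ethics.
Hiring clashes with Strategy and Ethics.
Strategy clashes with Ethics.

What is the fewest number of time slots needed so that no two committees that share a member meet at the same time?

Planning, Safety, IT, Hiring, Strategy, Ethics are mutually in conflict, so at least 6 time slots are needed.
6 time slots suffice: time slot 1 → {Ethics}; time slot 2 → {Planning}; time slot 3 → {Research, Hiring}; time slot 4 → {Strategy}; time slot 5 → {Safety}; time slot 6 → {IT}. Each listed conflict is separated.

6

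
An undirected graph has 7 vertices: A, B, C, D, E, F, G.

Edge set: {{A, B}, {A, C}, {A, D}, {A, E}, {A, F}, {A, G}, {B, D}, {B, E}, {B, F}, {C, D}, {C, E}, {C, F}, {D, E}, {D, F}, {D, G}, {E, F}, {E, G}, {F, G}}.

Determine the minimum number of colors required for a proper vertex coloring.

5

A, B, D, E, F are mutually adjacent (a clique of size 5), so at least 5 colors are needed.
5 colors suffice: color red → {A}; color blue → {D}; color green → {F}; color yellow → {E}; color purple → {B, C, G}. Each edge has distinct colors on its endpoints.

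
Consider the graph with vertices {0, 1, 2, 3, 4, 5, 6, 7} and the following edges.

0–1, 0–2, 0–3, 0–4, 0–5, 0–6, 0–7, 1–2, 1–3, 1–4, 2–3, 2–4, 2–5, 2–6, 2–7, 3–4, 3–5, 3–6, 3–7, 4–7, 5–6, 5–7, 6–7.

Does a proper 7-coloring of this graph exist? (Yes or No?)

Yes

The chromatic number is 6. 0, 2, 3, 5, 6, 7 are pairwise adjacent (a clique of size 6), so at least 6 colors are needed.
6 colors suffice: 0=b, 1=d, 2=c, 3=a, 4=e, 5=e, 6=f, 7=d.
Since 7 ≥ 6, a proper 7-coloring certainly exists.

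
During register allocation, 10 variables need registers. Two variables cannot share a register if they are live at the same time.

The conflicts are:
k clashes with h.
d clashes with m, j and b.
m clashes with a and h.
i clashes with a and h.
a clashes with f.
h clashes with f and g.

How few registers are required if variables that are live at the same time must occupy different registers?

2

h and f conflict, so at least 2 registers are needed.
Using 2 registers: k=2, d=1, m=2, i=2, j=2, a=1, b=2, h=1, f=2, g=2. Every pair that conflicts lands in different registers.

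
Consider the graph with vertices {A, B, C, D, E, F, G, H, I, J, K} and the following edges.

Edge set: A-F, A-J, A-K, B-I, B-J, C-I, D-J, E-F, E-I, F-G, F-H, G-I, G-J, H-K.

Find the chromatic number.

H and K are adjacent, so at least 2 colors are needed.
2 colors suffice: color 1 → {F, I, J, K}; color 2 → {A, B, C, D, E, G, H}. Every edge joins two different colors.

2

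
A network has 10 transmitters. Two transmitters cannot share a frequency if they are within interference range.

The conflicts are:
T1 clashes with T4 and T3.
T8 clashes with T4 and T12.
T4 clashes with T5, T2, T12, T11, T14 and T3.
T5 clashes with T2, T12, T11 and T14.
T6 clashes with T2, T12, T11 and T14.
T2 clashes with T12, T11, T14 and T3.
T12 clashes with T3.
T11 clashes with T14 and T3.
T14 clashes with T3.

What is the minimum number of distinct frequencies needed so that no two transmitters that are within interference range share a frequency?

5

T4, T5, T2, T11, T14 pairwise conflict, so at least 5 frequencies are needed.
5 frequencies suffice: T1=2, T8=2, T4=1, T5=4, T6=1, T2=2, T12=3, T11=5, T14=3, T3=4. Every pair that conflicts lands in different frequencies.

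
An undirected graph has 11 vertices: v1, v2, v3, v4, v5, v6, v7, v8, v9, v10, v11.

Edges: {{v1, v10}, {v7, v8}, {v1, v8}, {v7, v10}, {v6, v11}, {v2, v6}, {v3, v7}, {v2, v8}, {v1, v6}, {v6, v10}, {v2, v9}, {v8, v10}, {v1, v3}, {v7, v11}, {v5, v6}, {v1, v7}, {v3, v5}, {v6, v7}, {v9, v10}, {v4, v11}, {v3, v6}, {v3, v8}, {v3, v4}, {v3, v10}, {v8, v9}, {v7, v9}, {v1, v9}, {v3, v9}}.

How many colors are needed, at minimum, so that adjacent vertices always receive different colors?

v1, v3, v7, v8, v9, v10 are pairwise adjacent (a clique of size 6), so at least 6 colors are needed.
A valid assignment using 6 colors: v1=6, v2=1, v3=1, v4=2, v5=3, v6=2, v7=3, v8=2, v9=4, v10=5, v11=1. Every edge joins two different colors.

6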